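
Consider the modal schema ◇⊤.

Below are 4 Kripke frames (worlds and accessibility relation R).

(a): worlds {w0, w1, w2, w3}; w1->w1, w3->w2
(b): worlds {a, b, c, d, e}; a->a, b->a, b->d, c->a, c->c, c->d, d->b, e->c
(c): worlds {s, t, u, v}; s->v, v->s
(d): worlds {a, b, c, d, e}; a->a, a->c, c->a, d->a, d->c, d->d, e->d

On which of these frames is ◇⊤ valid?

(b)

Frame correspondent (Sahlqvist): ∀x ∃y Rxy — i.e. seriality.
(a): fails — world w0 has no successor.
(b): satisfies the condition.
(c): fails — world t has no successor.
(d): fails — world b has no successor.
Valid on: (b).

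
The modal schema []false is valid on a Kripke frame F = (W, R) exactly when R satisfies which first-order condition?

emptiness of R: forall x forall y ~Rxy

This schema is the Ver axiom.
Its frame correspondent is emptiness of R — forall x forall y ~Rxy.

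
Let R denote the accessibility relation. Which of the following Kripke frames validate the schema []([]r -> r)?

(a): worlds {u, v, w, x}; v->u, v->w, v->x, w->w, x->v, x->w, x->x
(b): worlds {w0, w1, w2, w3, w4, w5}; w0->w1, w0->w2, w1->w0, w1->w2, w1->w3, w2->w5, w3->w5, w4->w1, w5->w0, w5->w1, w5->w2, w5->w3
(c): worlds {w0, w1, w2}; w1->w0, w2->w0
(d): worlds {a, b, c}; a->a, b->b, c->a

The schema corresponds to shift-reflexivity: forall x forall y (Rxy -> Ryy).
(a): fails — Rvu but not Ruu.
(b): fails — Rw1w2 but not Rw2w2.
(c): fails — Rw1w0 but not Rw0w0.
(d): ✓.

(d)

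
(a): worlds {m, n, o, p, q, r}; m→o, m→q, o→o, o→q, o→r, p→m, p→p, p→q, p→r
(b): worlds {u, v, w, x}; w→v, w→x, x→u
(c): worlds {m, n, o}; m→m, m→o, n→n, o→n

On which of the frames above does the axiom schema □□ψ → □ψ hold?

(a), (c)

Frame correspondent (Sahlqvist): ∀x ∀y (Rxy → ∃z (Rxz ∧ Rzy)) — i.e. density.
(a): holds.
(b): fails — Rxu but no z with Rxz and Rzu.
(c): holds.
Valid on: (a), (c).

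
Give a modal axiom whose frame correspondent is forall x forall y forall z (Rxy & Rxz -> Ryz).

A defining formula is ◇r → □◇r (the 5 axiom).
Suppose ◇r→□◇r is valid. Take Rxy, Rxz and set V(r)={y}. Then ◇r at x, so □◇r at x, so ◇r at z, so some w with Rzw has r; w=y, i.e. Rzy. By symmetry of the argument, Ryz.

◇r → □◇r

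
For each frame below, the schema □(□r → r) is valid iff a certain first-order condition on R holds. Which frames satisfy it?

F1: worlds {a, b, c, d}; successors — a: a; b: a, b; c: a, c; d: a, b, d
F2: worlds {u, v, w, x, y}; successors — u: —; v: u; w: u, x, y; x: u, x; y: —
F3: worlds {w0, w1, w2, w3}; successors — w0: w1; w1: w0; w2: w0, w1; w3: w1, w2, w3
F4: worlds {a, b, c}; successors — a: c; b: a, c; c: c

F1

Frame correspondent (Sahlqvist): ∀x ∀y (Rxy → Ryy) — i.e. shift-reflexivity.
F1: ✓.
F2: fails — Rwu but not Ruu.
F3: fails — Rw1w0 but not Rw0w0.
F4: fails — Rba but not Raa.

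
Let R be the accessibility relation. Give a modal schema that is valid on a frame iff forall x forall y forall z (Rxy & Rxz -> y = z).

◇p → □p

The condition is partial functionality. The CD schema ◇p → □p defines it.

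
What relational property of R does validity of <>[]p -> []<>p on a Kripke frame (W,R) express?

Suppose ◇□p→□◇p is valid. Take Rxy, Rxz and set V(p)={w : Ryw}. Then □p at y so ◇□p at x, so □◇p at x, so ◇p at z, giving w with Rzw and Ryw.

Convergence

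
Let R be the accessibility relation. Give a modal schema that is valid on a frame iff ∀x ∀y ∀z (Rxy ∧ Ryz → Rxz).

The condition is transitivity. The 4 schema □p → □□p defines it.

□p → □□p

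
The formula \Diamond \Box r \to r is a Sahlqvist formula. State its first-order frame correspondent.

symmetry: \forall x \forall y (Rxy \to Ryx)

Replacing r by ¬r and contraposing gives the equivalent schema r → □◇r.
Suppose r→□◇r is valid. Take Rxy and set V(r)={x}. Then r at x, so □◇r at x, so ◇r at y, so some z with Ryz has r; z=x, i.e. Ryx.
Conversely, on a frame with symmetry the schema holds at every world under every valuation.
Frame condition: \forall x \forall y (Rxy \to Ryx).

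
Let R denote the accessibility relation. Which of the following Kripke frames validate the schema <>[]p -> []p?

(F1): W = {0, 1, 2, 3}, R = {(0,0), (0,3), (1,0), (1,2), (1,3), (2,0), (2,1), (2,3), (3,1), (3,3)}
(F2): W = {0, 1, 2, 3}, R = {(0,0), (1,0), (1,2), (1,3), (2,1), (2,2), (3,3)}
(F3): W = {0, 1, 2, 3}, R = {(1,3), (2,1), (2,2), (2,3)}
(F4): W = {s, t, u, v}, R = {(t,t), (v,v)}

(F4)

Frame correspondent (Sahlqvist): forall x forall y forall z (Rxy & Rxz -> Ryz) — i.e. the Euclidean property.
(F1): fails — R03 and R00 but not R30.
(F2): fails — R10 and R12 but not R02.
(F3): fails — R13 and R13 but not R33.
(F4): ✓.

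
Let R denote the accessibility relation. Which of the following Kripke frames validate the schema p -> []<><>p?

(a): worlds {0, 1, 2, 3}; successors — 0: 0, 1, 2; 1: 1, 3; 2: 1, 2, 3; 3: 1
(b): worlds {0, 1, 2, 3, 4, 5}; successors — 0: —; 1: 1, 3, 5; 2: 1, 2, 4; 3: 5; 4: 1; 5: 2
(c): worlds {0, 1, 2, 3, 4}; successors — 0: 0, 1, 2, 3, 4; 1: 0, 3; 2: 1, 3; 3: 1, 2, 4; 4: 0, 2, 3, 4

(c)

This is the axiom for a generalized confluence (Geach) condition; its first-order frame correspondent is forall x forall z (xRz -> exists w (x = w & z R^2 w)).
(a): fails — 0R1 but no w with 0=w and 1R²w.
(b): fails — 1R3 but no w with 1=w and 3R²w.
(c): holds.
Valid on: (c).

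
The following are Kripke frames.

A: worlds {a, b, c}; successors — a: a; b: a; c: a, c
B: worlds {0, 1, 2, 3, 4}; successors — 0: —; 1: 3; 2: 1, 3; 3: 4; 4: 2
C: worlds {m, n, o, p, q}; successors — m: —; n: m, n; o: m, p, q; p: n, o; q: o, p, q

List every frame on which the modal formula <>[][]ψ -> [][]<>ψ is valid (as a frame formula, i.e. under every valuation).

This is the axiom for a generalized confluence (Geach) condition; its first-order frame correspondent is forall x forall y forall z ((xRy & x R^2 z) -> exists w (y R^2 w & zRw)).
A: condition met.
B: fails — 2R1, 2R²4 but no w with 1R²w and 4Rw.
C: fails — nRm, nR²m but no w with mR²w and mRw.

A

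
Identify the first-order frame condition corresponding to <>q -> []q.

Partial functionality

Suppose ◇q→□q is valid. Take Rxy, Rxz and set V(q)={y}. Then ◇q at x, so □q at x, so q at z, i.e. z=y.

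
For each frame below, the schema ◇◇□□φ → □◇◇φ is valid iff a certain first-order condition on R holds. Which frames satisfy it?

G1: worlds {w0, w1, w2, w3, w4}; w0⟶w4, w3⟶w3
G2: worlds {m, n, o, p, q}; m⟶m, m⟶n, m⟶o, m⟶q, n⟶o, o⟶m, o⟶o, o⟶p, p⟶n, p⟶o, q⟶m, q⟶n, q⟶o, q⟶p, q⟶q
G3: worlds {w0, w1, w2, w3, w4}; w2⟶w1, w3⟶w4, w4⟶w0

Frame correspondent (Sahlqvist): ∀x ∀y ∀z ((xR²y ∧ xRz) → ∃w (yR²w ∧ zR²w)) — i.e. a generalized confluence (Geach) condition.
G1: ✓.
G2: ✓.
G3: fails — w3R²w0, w3Rw4 but no w with w0R²w and w4R²w.
Valid on: G1, G2.

G1, G2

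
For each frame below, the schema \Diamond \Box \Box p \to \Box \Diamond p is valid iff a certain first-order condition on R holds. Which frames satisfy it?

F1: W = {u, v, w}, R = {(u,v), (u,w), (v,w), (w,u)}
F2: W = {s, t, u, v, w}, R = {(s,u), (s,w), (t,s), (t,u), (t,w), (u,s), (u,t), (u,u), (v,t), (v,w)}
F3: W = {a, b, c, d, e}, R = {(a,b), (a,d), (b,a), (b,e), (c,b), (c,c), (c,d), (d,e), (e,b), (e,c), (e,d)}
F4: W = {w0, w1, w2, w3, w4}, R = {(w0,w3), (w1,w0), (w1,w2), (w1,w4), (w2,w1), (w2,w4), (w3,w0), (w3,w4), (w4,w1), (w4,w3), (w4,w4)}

none

Frame correspondent (Sahlqvist): \forall x \forall y \forall z ((xRy \wedge xRz) \to \exists w (y R^2 w \wedge zRw)) — i.e. a generalized confluence (Geach) condition.
F1: fails — uRv, uRv but no t with vR²t and vRt.
F2: fails — sRu, sRw but no w* with uR²w* and wRw*.
F3: fails — aRb, aRb but no w with bR²w and bRw.
F4: fails — w1Rw0, w1Rw0 but no w with w0R²w and w0Rw.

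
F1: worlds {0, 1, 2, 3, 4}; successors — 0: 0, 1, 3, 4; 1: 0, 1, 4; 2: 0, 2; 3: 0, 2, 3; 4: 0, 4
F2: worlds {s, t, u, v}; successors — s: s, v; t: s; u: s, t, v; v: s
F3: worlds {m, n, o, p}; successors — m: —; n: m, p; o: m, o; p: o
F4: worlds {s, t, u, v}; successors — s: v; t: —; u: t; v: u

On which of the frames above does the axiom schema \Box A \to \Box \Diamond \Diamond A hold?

F1, F2

This is the axiom for a generalized confluence (Geach) condition; its first-order frame correspondent is \forall x \forall z (xRz \to \exists w (xRw \wedge z R^2 w)).
F1: holds.
F2: holds.
F3: fails — nRm but no w with nRw and mR²w.
F4: fails — sRv but no w with sRw and vR²w.
Valid on: F1, F2.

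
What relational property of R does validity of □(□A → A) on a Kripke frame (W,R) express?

This is the T□ axiom.
It corresponds to shift-reflexivity: ∀x ∀y (Rxy → Ryy).

shift-reflexivity: ∀x ∀y (Rxy → Ryy)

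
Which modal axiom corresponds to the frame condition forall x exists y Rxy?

□s → ◇s

This is seriality; the standard corresponding axiom is D: □s → ◇s.
Suppose □s→◇s is valid. At any x set V(s)=W. Then □s at x, so ◇s at x, so x has a successor.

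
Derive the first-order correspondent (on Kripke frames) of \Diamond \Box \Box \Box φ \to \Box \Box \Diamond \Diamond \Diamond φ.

This is a Sahlqvist (Geach-type) schema ◇^1□^3φ → □^2◇^3φ.
Minimal-valuation argument: fix x; take any y with xR^1y and any z with xR^2z. Set V(φ) to the set of worlds R-reachable from y in exactly 3 steps. Then □^3φ holds at y, so the antecedent holds at x; validity forces ◇^3φ at z, giving a w with zR^3w and yR^3w.
First-order correspondent: \forall x \forall y \forall z ((xRy \wedge x R^2 z) \to \exists w (y R^3 w \wedge z R^3 w)).

\forall x \forall y \forall z ((xRy \wedge x R^2 z) \to \exists w (y R^3 w \wedge z R^3 w))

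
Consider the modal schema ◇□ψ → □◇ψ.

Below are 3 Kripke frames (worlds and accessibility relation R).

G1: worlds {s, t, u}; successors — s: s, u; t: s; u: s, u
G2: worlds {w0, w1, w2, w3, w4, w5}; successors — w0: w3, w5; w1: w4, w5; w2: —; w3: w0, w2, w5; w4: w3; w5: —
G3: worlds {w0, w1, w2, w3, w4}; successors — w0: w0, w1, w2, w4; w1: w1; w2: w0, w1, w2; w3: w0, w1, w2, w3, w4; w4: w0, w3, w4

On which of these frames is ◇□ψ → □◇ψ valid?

This is the axiom for convergence; its first-order frame correspondent is ∀x ∀y ∀z (Rxy ∧ Rxz → ∃w (Ryw ∧ Rzw)).
G1: ✓.
G2: fails — Rw0w5 and Rw0w5 but w5 and w5 have no common successor.
G3: fails — Rw0w4 and Rw0w1 but w4 and w1 have no common successor.
Valid on: G1.

G1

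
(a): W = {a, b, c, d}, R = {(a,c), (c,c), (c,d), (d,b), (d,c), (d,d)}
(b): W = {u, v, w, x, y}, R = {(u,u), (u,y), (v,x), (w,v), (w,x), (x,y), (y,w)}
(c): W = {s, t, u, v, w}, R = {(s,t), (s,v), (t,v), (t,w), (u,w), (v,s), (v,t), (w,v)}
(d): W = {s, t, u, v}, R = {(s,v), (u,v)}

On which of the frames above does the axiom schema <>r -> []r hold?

This is the axiom for partial functionality; its first-order frame correspondent is forall x forall y forall z (Rxy & Rxz -> y = z).
(a): fails — c sees both c and d.
(b): fails — u sees both u and y.
(c): fails — s sees both t and v.
(d): condition met.

(d)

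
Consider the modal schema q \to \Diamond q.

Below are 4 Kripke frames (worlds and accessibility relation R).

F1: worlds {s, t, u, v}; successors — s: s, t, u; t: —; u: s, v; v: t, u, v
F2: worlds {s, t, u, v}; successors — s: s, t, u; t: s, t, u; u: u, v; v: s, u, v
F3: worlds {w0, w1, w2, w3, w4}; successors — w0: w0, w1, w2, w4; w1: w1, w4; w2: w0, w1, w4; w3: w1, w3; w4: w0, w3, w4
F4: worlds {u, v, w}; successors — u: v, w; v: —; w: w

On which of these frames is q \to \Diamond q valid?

F2

The schema corresponds to reflexivity: \forall x Rxx.
F1: fails — world t does not see itself.
F2: holds.
F3: fails — world w2 does not see itself.
F4: fails — world u does not see itself.
Valid on: F2.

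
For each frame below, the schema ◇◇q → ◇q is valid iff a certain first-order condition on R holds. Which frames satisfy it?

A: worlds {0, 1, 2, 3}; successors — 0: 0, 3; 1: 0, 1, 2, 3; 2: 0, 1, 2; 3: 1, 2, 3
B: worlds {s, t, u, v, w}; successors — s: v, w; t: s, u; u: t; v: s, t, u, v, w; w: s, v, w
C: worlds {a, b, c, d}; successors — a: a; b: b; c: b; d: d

C

Frame correspondent (Sahlqvist): ∀x ∀y ∀z (Rxy ∧ Ryz → Rxz) — i.e. transitivity.
A: fails — R32 and R20 but not R30.
B: fails — Rut and Rts but not Rus.
C: ✓.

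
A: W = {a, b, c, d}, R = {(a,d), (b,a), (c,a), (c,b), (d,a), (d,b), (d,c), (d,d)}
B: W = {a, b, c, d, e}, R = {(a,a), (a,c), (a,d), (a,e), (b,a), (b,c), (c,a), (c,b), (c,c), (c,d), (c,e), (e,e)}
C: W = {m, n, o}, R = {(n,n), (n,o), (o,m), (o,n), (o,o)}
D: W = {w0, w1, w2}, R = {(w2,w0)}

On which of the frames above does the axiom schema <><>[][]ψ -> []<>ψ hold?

D

This is the axiom for a generalized confluence (Geach) condition; its first-order frame correspondent is forall x forall y forall z ((x R^2 y & xRz) -> exists w (y R^2 w & zRw)).
A: fails — dR²b, dRb but no w with bR²w and bRw.
B: fails — aR²a, aRd but no w with aR²w and dRw.
C: fails — nR²m, nRn but no w with mR²w and nRw.
D: holds.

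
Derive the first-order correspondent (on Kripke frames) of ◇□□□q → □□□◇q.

∀x ∀y ∀z ((xRy ∧ xR³z) → ∃w (yR³w ∧ zRw))

This is a Sahlqvist (Geach-type) schema ◇^1□^3q → □^3◇^1q.
Minimal-valuation argument: fix x; take any y with xR^1y and any z with xR^3z. Set V(q) to the set of worlds R-reachable from y in exactly 3 steps. Then □^3q holds at y, so the antecedent holds at x; validity forces ◇^1q at z, giving a w with zR^1w and yR^3w.
First-order correspondent: ∀x ∀y ∀z ((xRy ∧ xR³z) → ∃w (yR³w ∧ zRw)).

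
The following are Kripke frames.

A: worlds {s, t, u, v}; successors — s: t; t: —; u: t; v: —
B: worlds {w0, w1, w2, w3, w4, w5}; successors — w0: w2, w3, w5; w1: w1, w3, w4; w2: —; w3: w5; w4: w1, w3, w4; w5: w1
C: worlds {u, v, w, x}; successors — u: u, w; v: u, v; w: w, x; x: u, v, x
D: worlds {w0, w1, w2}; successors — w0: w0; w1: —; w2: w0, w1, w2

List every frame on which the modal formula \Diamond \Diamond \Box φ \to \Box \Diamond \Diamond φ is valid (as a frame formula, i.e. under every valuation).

A, C

Frame correspondent (Sahlqvist): \forall x \forall y \forall z ((x R^2 y \wedge xRz) \to \exists w (yRw \wedge z R^2 w)) — i.e. a generalized confluence (Geach) condition.
A: condition met.
B: fails — w0R²w1, w0Rw2 but no w with w1Rw and w2R²w.
C: condition met.
D: fails — w2R²w0, w2Rw1 but no w with w0Rw and w1R²w.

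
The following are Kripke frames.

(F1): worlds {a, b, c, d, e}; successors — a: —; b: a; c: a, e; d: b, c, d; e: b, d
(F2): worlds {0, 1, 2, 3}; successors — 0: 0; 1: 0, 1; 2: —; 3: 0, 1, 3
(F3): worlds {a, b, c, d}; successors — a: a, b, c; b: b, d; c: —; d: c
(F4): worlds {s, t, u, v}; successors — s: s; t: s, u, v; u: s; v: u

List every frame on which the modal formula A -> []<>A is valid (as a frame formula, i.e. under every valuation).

none

Frame correspondent (Sahlqvist): forall x forall y (Rxy -> Ryx) — i.e. symmetry.
(F1): fails — Reb but not Rbe.
(F2): fails — R10 but not R01.
(F3): fails — Rdc but not Rcd.
(F4): fails — Rtv but not Rvt.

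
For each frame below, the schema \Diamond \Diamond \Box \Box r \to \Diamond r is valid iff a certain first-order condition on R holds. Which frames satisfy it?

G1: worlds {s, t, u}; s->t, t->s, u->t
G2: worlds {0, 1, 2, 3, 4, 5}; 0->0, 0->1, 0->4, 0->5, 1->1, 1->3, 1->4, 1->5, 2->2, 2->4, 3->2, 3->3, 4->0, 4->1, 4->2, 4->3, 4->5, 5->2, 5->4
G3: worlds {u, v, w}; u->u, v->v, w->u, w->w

Frame correspondent (Sahlqvist): \forall x \forall y (x R^2 y \to \exists w (y R^2 w \wedge xRw)) — i.e. a generalized confluence (Geach) condition.
G1: fails — sR²s but no w with sR²w and sRw.
G2: satisfies the condition.
G3: satisfies the condition.

G2, G3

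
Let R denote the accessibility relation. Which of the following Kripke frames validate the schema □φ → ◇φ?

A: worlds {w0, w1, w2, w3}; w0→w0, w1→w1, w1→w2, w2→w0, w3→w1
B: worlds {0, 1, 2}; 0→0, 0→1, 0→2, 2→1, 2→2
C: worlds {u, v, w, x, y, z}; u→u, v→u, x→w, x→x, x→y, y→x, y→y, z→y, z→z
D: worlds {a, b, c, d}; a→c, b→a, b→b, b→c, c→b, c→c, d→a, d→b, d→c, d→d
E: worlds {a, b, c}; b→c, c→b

The schema corresponds to seriality: ∀x ∃y Rxy.
A: condition met.
B: fails — world 1 has no successor.
C: fails — world w has no successor.
D: condition met.
E: fails — world a has no successor.

A, D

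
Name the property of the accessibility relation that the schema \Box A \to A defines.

reflexivity

Suppose □A→A is valid. At any x set V(A)={w : Rxw}. Then □A holds at x, so A holds at x, i.e. Rxx.
Conversely, any frame satisfying \forall x Rxx validates the schema.
Frame condition: \forall x Rxx.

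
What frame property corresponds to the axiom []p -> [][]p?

Suppose □p→□□p is valid. Take Rxy, Ryz and set V(p)={w : Rxw}. Then □p at x, so □□p at x, so □p at y, so p at z, i.e. Rxz.
Conversely, any frame satisfying forall x forall y forall z (Rxy & Ryz -> Rxz) validates the schema.
So the correspondent is transitivity.

Transitivity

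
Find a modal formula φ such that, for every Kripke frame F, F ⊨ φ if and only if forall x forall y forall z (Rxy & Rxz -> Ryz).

◇q → □◇q

A defining formula is ◇q → □◇q (the 5 axiom).
Suppose ◇q→□◇q is valid. Take Rxy, Rxz and set V(q)={y}. Then ◇q at x, so □◇q at x, so ◇q at z, so some w with Rzw has q; w=y, i.e. Rzy. By symmetry of the argument, Ryz.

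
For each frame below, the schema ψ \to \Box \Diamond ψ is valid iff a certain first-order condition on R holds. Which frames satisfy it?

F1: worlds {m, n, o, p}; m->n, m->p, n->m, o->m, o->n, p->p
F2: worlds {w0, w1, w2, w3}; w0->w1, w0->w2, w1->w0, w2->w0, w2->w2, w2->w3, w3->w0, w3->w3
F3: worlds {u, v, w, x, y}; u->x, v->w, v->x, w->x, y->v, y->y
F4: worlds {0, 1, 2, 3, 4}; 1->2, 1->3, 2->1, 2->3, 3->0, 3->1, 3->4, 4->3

The schema corresponds to symmetry: \forall x \forall y (Rxy \to Ryx).
F1: fails — Rom but not Rmo.
F2: fails — Rw3w0 but not Rw0w3.
F3: fails — Rwx but not Rxw.
F4: fails — R23 but not R32.

none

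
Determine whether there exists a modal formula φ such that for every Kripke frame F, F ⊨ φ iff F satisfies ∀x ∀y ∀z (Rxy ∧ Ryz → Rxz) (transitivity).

Yes, by □q → □□q

Yes: it is transitivity, defined by the 4 schema □q → □□q.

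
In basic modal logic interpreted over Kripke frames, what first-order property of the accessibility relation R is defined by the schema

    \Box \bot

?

□⊥ is valid iff no world has any successor (otherwise □⊥ fails at any world with one).
The converse is a direct semantic check.
So the correspondent is emptiness of R.

emptiness of R: \forall x \forall y \neg Rxy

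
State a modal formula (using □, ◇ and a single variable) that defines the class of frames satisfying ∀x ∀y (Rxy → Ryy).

□(□q → q)

This is shift-reflexivity; the standard corresponding axiom is T□: □(□q → q).
Suppose □(□q→q) is valid. Take Rxy and set V(q)={w : Ryw}. Then at y, □q holds; since □(□q→q) at x, □q→q at y, so q at y, i.e. Ryy.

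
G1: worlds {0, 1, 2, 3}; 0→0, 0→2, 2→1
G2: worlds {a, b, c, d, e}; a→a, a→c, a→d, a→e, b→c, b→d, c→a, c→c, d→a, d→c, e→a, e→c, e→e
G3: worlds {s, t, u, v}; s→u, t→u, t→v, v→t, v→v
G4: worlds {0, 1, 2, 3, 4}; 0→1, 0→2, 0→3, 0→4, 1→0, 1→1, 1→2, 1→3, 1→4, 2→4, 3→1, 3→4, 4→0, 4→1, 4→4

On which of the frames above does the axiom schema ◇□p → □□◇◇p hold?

This is the axiom for a generalized confluence (Geach) condition; its first-order frame correspondent is ∀x ∀y ∀z ((xRy ∧ xR²z) → ∃w (yRw ∧ zR²w)).
G1: fails — 0R0, 0R²1 but no w with 0Rw and 1R²w.
G2: satisfies the condition.
G3: fails — tRu, tR²t but no w with uRw and tR²w.
G4: satisfies the condition.
Valid on: G2, G4.

G2, G4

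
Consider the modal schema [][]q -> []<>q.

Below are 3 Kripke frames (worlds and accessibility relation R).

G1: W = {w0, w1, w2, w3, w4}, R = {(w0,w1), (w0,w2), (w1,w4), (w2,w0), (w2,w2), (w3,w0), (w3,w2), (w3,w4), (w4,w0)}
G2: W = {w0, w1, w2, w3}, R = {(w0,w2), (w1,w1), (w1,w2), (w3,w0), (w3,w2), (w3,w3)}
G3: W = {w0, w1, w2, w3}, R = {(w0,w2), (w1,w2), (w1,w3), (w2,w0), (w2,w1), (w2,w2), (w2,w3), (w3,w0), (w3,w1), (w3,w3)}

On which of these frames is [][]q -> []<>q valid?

This is the axiom for a generalized confluence (Geach) condition; its first-order frame correspondent is forall x forall z (xRz -> exists w (x R^2 w & zRw)).
G1: condition met.
G2: fails — w0Rw2 but no w with w0R²w and w2Rw.
G3: condition met.
Valid on: G1, G3.

G1, G3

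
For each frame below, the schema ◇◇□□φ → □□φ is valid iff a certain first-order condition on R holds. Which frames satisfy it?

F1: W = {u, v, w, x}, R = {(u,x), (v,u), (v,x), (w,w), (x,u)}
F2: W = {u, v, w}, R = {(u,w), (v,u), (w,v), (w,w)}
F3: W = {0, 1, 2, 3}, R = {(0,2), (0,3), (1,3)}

The schema corresponds to a generalized confluence (Geach) condition: ∀x ∀y ∀z ((xR²y ∧ xR²z) → ∃w (yR²w ∧ z = w)).
F1: fails — vR²u, vR²x but no t with uR²t and x=t.
F2: fails — uR²v, uR²v but no t with vR²t and v=t.
F3: satisfies the condition.
Valid on: F3.

F3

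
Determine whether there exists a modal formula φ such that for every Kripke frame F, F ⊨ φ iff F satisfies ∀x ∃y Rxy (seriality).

The condition is seriality. A defining modal formula is □r → ◇r.

Yes, by □r → ◇r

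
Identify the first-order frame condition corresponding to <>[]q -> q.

symmetry

Replacing q by ¬q and contraposing gives the equivalent schema q → □◇q.
Suppose q→□◇q is valid. Take Rxy and set V(q)={x}. Then q at x, so □◇q at x, so ◇q at y, so some z with Ryz has q; z=x, i.e. Ryx.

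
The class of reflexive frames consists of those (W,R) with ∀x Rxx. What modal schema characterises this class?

□p → p

This is reflexivity; the standard corresponding axiom is T: □p → p.
Suppose □p→p is valid. At any x set V(p)={w : Rxw}. Then □p holds at x, so p holds at x, i.e. Rxx.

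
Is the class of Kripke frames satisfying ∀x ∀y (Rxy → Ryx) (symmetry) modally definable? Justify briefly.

Yes, by q → □◇q

Yes: it is symmetry, defined by the B schema q → □◇q.
Suppose q→□◇q is valid. Take Rxy and set V(q)={x}. Then q at x, so □◇q at x, so ◇q at y, so some z with Ryz has q; z=x, i.e. Ryx.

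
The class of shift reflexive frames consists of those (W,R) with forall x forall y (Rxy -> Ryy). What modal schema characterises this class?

□(□ψ → ψ)

This is shift-reflexivity; the standard corresponding axiom is T□: □(□ψ → ψ).
Suppose □(□ψ→ψ) is valid. Take Rxy and set V(ψ)={w : Ryw}. Then at y, □ψ holds; since □(□ψ→ψ) at x, □ψ→ψ at y, so ψ at y, i.e. Ryy.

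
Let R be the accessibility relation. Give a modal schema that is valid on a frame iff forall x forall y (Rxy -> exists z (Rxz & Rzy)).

The condition is density. The C4 schema □□r → □r defines it.

□□r → □r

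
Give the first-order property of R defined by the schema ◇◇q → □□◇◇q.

∀x ∀y ∀z ((xR²y ∧ xR²z) → ∃w (y = w ∧ zR²w))

This is a Sahlqvist (Geach-type) schema ◇^2□^0q → □^2◇^2q.
Minimal-valuation argument: fix x; take any y with xR^2y and any z with xR^2z. Set V(q) to the set of worlds R-reachable from y in exactly 0 steps. Then □^0q holds at y, so the antecedent holds at x; validity forces ◇^2q at z, giving a w with zR^2w and yR^0w.
First-order correspondent: ∀x ∀y ∀z ((xR²y ∧ xR²z) → ∃w (y = w ∧ zR²w)).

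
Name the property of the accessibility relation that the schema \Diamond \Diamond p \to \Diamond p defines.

Replacing p by ¬p and contraposing gives the equivalent schema □p → □□p.
Suppose □p→□□p is valid. Take Rxy, Ryz and set V(p)={w : Rxw}. Then □p at x, so □□p at x, so □p at y, so p at z, i.e. Rxz.

transitivity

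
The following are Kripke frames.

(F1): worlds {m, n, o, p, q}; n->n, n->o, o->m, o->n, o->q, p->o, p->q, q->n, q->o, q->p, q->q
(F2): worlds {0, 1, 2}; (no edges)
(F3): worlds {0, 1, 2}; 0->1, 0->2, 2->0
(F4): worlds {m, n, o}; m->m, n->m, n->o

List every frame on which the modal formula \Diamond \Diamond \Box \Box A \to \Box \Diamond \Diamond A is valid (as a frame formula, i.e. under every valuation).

(F2)

The schema corresponds to a generalized confluence (Geach) condition: \forall x \forall y \forall z ((x R^2 y \wedge xRz) \to \exists w (y R^2 w \wedge z R^2 w)).
(F1): fails — nR²m, nRn but no w with mR²w and nR²w.
(F2): holds.
(F3): fails — 0R²0, 0R1 but no w with 0R²w and 1R²w.
(F4): fails — nR²m, nRo but no w with mR²w and oR²w.
Valid on: (F2).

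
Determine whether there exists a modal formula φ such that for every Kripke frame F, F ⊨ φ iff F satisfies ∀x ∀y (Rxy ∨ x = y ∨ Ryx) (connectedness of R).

Not definable by any modal formula

Any modally definable frame class is closed under disjoint unions.
Take 3 disjoint single-world reflexive frames: each is trivially connected, but their disjoint union has 3 worlds with no edge between distinct components, so it is not connected.
So the class is not modally definable.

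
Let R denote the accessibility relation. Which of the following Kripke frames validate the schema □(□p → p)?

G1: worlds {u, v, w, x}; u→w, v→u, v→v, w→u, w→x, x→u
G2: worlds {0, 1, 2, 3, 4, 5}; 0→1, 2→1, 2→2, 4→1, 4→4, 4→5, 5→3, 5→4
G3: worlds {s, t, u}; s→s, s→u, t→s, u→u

The schema corresponds to shift-reflexivity: ∀x ∀y (Rxy → Ryy).
G1: fails — Ruw but not Rww.
G2: fails — R45 but not R55.
G3: condition met.

G3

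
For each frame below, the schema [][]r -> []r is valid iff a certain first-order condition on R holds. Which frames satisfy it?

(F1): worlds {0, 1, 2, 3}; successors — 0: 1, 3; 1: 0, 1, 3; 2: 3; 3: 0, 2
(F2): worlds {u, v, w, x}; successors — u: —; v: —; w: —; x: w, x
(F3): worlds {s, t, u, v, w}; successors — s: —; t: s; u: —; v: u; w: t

This is the axiom for density; its first-order frame correspondent is forall x forall y (Rxy -> exists z (Rxz & Rzy)).
(F1): fails — R32 but no z with R3z and Rz2.
(F2): ✓.
(F3): fails — Rvu but no z with Rvz and Rzu.

(F2)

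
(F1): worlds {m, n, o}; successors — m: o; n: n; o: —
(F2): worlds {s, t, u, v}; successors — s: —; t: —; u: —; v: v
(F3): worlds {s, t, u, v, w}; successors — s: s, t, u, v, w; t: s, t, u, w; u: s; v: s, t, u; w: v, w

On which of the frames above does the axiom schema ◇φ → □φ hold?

This is the axiom for partial functionality; its first-order frame correspondent is ∀x ∀y ∀z (Rxy ∧ Rxz → y = z).
(F1): holds.
(F2): holds.
(F3): fails — s sees both s and t.

(F1), (F2)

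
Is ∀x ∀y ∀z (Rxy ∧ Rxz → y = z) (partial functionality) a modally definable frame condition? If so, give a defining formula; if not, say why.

Yes — defined by ◇q → □q

The condition is partial functionality. A defining modal formula is ◇q → □q.
Suppose ◇q→□q is valid. Take Rxy, Rxz and set V(q)={y}. Then ◇q at x, so □q at x, so q at z, i.e. z=y.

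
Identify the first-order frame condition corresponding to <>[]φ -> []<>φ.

Convergence

This schema is the .2 axiom.
Its frame correspondent is convergence — forall x forall y forall z (Rxy & Rxz -> exists w (Ryw & Rzw)).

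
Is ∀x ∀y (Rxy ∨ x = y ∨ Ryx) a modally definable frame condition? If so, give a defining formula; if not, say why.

Not modally definable

Any modally definable frame class is closed under disjoint unions.
Take 2 disjoint single-world reflexive frames: each is trivially connected, but their disjoint union has 2 worlds with no edge between distinct components, so it is not connected.
So no modal formula (or set of formulas) defines exactly the connected frames.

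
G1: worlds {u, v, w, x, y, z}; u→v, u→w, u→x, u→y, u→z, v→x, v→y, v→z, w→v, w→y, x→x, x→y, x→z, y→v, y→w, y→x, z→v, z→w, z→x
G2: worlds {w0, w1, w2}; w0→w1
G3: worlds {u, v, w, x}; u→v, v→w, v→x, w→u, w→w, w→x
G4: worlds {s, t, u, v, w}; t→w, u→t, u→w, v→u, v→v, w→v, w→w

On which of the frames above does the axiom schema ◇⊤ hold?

This is the axiom for seriality; its first-order frame correspondent is ∀x ∃y Rxy.
G1: ✓.
G2: fails — world w1 has no successor.
G3: fails — world x has no successor.
G4: fails — world s has no successor.

G1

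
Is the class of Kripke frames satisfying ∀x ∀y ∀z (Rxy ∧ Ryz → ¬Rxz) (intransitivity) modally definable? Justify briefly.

No — not modally definable

Modal frame validity is preserved under surjective bounded morphisms.
The 3-cycle (worlds w0,w1,w2 with w0→w1→w2→w0) is intransitive. Mapping every world to a single reflexive point • is a surjective bounded morphism; the reflexive point is not intransitive (R••∧R•• but R••).
Hence intransitivity is not modally definable.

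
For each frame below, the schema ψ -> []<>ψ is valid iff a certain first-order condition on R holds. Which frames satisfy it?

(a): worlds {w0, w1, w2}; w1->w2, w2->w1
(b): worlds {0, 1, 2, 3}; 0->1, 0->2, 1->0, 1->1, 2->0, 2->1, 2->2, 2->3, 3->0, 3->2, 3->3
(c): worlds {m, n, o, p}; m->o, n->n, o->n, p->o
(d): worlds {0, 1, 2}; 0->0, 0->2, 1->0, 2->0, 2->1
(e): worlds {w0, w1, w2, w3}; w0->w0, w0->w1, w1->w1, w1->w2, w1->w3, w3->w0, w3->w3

This is the axiom for symmetry; its first-order frame correspondent is forall x forall y (Rxy -> Ryx).
(a): condition met.
(b): fails — R21 but not R12.
(c): fails — Ron but not Rno.
(d): fails — R10 but not R01.
(e): fails — Rw1w2 but not Rw2w1.
Valid on: (a).

(a)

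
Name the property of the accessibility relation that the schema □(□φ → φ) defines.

Shift-reflexivity

This is the T□ axiom.
Its frame correspondent is shift-reflexivity — ∀x ∀y (Rxy → Ryy).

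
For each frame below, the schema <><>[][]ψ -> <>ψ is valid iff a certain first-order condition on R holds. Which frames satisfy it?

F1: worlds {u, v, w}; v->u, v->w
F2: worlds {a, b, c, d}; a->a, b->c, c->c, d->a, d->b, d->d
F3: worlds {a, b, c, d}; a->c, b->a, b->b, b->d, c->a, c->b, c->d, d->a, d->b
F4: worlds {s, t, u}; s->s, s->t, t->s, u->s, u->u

Frame correspondent (Sahlqvist): forall x forall y (x R^2 y -> exists w (y R^2 w & xRw)) — i.e. a generalized confluence (Geach) condition.
F1: holds.
F2: fails — dR²b but no w with bR²w and dRw.
F3: fails — aR²a but no w with aR²w and aRw.
F4: holds.

F1, F4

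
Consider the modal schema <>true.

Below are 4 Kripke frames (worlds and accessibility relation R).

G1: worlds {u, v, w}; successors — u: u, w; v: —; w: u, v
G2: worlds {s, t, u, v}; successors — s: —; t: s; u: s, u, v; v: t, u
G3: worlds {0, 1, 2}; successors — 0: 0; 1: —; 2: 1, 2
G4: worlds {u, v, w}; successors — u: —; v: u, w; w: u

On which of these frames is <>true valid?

The schema corresponds to seriality: forall x exists y Rxy.
G1: fails — world v has no successor.
G2: fails — world s has no successor.
G3: fails — world 1 has no successor.
G4: fails — world u has no successor.
Valid on no frame.

none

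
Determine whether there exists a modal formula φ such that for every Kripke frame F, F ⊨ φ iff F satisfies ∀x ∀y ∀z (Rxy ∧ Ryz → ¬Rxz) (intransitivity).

No

Modal frame validity is preserved under surjective bounded morphisms.
The 3-cycle (worlds s,t,u with s→t→u→s) is intransitive. Mapping every world to a single reflexive point • is a surjective bounded morphism; the reflexive point is not intransitive (R••∧R•• but R••).
So no modal formula (or set of formulas) defines exactly the intransitive frames.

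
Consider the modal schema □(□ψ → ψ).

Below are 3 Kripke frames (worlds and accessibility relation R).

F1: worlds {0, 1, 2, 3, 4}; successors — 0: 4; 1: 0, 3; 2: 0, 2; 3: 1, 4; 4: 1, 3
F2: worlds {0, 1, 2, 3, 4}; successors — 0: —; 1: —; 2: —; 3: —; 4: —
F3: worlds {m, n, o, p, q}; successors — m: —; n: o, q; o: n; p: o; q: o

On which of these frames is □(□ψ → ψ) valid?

F2

Frame correspondent (Sahlqvist): ∀x ∀y (Rxy → Ryy) — i.e. shift-reflexivity.
F1: fails — R10 but not R00.
F2: holds.
F3: fails — Ron but not Rnn.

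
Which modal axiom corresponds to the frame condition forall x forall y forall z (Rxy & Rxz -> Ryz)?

◇ψ → □◇ψ

The condition is the Euclidean property. The 5 schema ◇ψ → □◇ψ defines it.
Suppose ◇ψ→□◇ψ is valid. Take Rxy, Rxz and set V(ψ)={y}. Then ◇ψ at x, so □◇ψ at x, so ◇ψ at z, so some w with Rzw has ψ; w=y, i.e. Rzy. By symmetry of the argument, Ryz.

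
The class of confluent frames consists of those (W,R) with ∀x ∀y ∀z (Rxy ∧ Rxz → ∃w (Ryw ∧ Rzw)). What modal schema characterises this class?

The condition is convergence. The .2 schema ◇□r → □◇r defines it.
Suppose ◇□r→□◇r is valid. Take Rxy, Rxz and set V(r)={w : Ryw}. Then □r at y so ◇□r at x, so □◇r at x, so ◇r at z, giving w with Rzw and Ryw.

◇□r → □◇r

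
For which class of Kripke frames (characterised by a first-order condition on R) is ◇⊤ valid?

This schema is equivalent to the D axiom □ψ → ◇ψ.
It corresponds to seriality: ∀x ∃y Rxy.

seriality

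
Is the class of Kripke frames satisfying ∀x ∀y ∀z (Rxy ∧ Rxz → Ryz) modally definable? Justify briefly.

Yes: it is the Euclidean property, defined by the 5 schema ◇r → □◇r.
Suppose ◇r→□◇r is valid. Take Rxy, Rxz and set V(r)={y}. Then ◇r at x, so □◇r at x, so ◇r at z, so some w with Rzw has r; w=y, i.e. Rzy. By symmetry of the argument, Ryz.

Definable; ◇r → □◇r defines it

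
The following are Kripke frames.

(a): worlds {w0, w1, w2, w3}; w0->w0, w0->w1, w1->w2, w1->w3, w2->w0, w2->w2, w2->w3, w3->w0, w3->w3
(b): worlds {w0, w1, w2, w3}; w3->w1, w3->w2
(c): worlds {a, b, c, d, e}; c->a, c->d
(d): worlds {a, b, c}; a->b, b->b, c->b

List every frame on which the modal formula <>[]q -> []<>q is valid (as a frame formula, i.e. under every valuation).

(d)

The schema corresponds to convergence: forall x forall y forall z (Rxy & Rxz -> exists w (Ryw & Rzw)).
(a): fails — Rw0w1 and Rw0w0 but w1 and w0 have no common successor.
(b): fails — Rw3w1 and Rw3w1 but w1 and w1 have no common successor.
(c): fails — Rca and Rca but a and a have no common successor.
(d): satisfies the condition.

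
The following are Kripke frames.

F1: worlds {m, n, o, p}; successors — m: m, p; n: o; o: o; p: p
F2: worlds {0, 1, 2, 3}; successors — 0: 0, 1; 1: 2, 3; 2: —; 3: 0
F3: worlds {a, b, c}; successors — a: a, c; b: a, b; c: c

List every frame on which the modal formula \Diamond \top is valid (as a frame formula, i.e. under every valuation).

F1, F3

This is the axiom for seriality; its first-order frame correspondent is \forall x \exists y Rxy.
F1: ✓.
F2: fails — world 2 has no successor.
F3: ✓.
Valid on: F1, F3.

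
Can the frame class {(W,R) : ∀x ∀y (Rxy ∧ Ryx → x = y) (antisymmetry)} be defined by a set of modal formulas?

No — not modally definable

If a class were modally definable it would be closed under surjective bounded morphisms (Goldblatt–Thomason).
The 8-cycle (worlds w0,w1,w2,w3,w4,w5,w6,w7 with w0→w1→w2→w3→w4→w5→w6→w7→w0) is antisymmetric. Sending even-indexed worlds to s and odd-indexed worlds to t is a surjective bounded morphism onto the two-world frame with s↔t, which is not antisymmetric.
So no modal formula (or set of formulas) defines exactly the antisymmetric frames.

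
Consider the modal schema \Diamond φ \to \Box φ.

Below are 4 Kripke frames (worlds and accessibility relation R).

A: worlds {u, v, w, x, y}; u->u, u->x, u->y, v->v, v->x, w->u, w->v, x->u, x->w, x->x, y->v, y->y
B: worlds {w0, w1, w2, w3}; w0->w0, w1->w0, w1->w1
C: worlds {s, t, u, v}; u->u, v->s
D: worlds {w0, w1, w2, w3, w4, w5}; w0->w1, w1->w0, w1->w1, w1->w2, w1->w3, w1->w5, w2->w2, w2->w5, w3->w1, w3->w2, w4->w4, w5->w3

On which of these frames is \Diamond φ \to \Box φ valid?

C

The schema corresponds to partial functionality: \forall x \forall y \forall z (Rxy \wedge Rxz \to y = z).
A: fails — u sees both u and x.
B: fails — w1 sees both w0 and w1.
C: satisfies the condition.
D: fails — w1 sees both w0 and w1.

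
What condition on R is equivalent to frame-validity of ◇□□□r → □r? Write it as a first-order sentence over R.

∀x ∀y ∀z ((xRy ∧ xRz) → ∃w (yR³w ∧ z = w))

This is a Sahlqvist (Geach-type) schema ◇^1□^3r → □^1◇^0r.
Minimal-valuation argument: fix x; take any y with xR^1y and any z with xR^1z. Set V(r) to the set of worlds R-reachable from y in exactly 3 steps. Then □^3r holds at y, so the antecedent holds at x; validity forces ◇^0r at z, giving a w with zR^0w and yR^3w.
First-order correspondent: ∀x ∀y ∀z ((xRy ∧ xRz) → ∃w (yR³w ∧ z = w)).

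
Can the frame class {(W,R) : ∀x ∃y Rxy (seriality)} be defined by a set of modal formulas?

This is a Sahlqvist condition; the D axiom □q → ◇q defines it.
Suppose □q→◇q is valid. At any x set V(q)=W. Then □q at x, so ◇q at x, so x has a successor.

Yes, by □q → ◇q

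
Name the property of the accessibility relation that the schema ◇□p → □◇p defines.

Convergence

Suppose ◇□p→□◇p is valid. Take Rxy, Rxz and set V(p)={w : Ryw}. Then □p at y so ◇□p at x, so □◇p at x, so ◇p at z, giving w with Rzw and Ryw.
Conversely, on a frame with convergence the schema holds at every world under every valuation.
Frame condition: ∀x ∀y ∀z (Rxy ∧ Rxz → ∃w (Ryw ∧ Rzw)).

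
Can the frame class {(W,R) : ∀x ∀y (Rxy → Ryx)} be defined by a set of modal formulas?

The condition is symmetry. A defining modal formula is p → □◇p.
Suppose p→□◇p is valid. Take Rxy and set V(p)={x}. Then p at x, so □◇p at x, so ◇p at y, so some z with Ryz has p; z=x, i.e. Ryx.

Definable; p → □◇p defines it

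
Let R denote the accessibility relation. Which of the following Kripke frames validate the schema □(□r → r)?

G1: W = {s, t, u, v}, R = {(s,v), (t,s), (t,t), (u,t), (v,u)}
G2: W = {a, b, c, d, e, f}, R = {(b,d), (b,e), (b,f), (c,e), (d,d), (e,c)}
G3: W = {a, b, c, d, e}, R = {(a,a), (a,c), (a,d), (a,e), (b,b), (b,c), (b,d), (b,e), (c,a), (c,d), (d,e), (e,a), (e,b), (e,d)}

This is the axiom for shift-reflexivity; its first-order frame correspondent is ∀x ∀y (Rxy → Ryy).
G1: fails — Rvu but not Ruu.
G2: fails — Rbf but not Rff.
G3: fails — Rbc but not Rcc.

none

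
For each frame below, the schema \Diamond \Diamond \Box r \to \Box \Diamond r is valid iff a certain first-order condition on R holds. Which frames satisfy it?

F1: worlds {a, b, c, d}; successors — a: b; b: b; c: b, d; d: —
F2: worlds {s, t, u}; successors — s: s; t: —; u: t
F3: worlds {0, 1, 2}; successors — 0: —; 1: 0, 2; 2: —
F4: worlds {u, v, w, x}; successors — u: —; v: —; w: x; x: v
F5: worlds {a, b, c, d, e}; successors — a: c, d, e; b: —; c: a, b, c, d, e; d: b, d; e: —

F2, F3

The schema corresponds to a generalized confluence (Geach) condition: \forall x \forall y \forall z ((x R^2 y \wedge xRz) \to \exists w (yRw \wedge zRw)).
F1: fails — cR²b, cRd but no w with bRw and dRw.
F2: satisfies the condition.
F3: satisfies the condition.
F4: fails — wR²v, wRx but no t with vRt and xRt.
F5: fails — aR²a, aRe but no w with aRw and eRw.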